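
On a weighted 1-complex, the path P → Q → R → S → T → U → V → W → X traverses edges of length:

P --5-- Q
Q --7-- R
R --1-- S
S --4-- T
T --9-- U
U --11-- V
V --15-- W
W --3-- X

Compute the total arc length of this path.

Arc length = 5 + 7 + 1 + 4 + 9 + 11 + 15 + 3 = 55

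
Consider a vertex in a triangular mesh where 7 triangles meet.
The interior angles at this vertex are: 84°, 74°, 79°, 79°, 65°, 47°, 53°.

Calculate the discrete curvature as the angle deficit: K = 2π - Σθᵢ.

Sum of angles = 481°. K = 360° - 481° = -121° = -121π/180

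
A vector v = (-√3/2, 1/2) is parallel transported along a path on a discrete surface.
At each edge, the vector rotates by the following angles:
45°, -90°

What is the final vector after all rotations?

Total rotation: 45° + (-90°) = -45°. Final vector: (-0.2588, 0.9659)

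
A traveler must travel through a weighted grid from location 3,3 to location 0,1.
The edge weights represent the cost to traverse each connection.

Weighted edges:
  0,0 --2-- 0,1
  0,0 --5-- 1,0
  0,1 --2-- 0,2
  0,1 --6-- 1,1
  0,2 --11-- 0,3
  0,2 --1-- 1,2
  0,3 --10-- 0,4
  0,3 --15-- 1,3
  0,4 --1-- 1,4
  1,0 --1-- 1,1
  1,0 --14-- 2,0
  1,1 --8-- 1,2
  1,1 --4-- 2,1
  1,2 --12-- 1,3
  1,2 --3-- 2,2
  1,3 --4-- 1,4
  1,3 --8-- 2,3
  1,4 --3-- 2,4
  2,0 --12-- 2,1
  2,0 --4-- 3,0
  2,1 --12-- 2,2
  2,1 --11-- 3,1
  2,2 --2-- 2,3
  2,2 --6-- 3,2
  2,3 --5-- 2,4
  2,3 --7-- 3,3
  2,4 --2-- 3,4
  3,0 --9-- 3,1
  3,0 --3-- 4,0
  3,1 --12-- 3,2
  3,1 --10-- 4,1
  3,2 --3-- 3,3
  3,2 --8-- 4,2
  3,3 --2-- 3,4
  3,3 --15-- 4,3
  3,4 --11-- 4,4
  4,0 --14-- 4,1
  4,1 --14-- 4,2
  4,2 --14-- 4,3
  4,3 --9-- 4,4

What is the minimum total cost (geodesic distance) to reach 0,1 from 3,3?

Shortest path: 3,3 → 3,2 → 2,2 → 1,2 → 0,2 → 0,1, total weight = 15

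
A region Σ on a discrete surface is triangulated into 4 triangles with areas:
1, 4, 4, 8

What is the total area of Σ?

1 + 4 + 4 + 8 = 17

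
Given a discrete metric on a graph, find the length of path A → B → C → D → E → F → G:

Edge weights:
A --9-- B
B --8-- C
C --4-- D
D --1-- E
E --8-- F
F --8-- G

Arc length = 9 + 8 + 4 + 1 + 8 + 8 = 38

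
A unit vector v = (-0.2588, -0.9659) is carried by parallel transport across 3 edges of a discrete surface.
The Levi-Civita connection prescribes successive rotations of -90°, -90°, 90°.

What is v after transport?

Total rotation: (-90°) + (-90°) + 90° = -90°. Final vector: (-0.9659, 0.2588)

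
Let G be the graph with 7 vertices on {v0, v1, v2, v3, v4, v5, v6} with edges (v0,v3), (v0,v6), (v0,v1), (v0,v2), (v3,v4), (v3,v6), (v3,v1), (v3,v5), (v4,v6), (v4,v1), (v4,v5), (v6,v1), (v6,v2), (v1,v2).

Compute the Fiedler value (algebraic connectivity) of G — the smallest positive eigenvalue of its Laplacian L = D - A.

Degrees: deg(v0) = 4, deg(v1) = 5, deg(v2) = 3, deg(v3) = 5, deg(v4) = 4, deg(v5) = 2, deg(v6) = 5.
L = D − A with rows/columns ordered (v0, v1, v2, v3, v4, v5, v6):
  [ 4, -1, -1, -1,  0,  0, -1]
  [-1,  5, -1, -1, -1,  0, -1]
  [-1, -1,  3,  0,  0,  0, -1]
  [-1, -1,  0,  5, -1, -1, -1]
  [ 0, -1,  0, -1,  4, -1, -1]
  [ 0,  0,  0, -1, -1,  2,  0]
  [-1, -1, -1, -1, -1,  0,  5]
Characteristic polynomial: det(λI − L) = λ(λ² − 6λ + 7)(λ² − 10λ + 23)(λ − 6)².
Roots: λ = 0; (λ² − 6λ + 7) = 0 ⇒ λ = 3 ± √2 ≈ 1.5858, 4.4142; (λ² − 10λ + 23) = 0 ⇒ λ = 5 ± √2 ≈ 3.5858, 6.4142; (λ − 6) = 0 ⇒ λ = 6 (multiplicity 2).
(Check: the roots sum (with multiplicity) to 28, matching trace L = Σdeg = 2·14 = 28.)
Laplacian eigenvalues: [0.0, 1.5858, 3.5858, 4.4142, 6.0, 6.0, 6.4142]. Algebraic connectivity (smallest non-zero eigenvalue) = 1.5858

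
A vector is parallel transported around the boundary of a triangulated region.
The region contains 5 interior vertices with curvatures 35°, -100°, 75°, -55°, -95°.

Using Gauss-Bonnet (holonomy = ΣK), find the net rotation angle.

Holonomy = total enclosed curvature = 35° + (-100°) + 75° + (-55°) + (-95°) = -140°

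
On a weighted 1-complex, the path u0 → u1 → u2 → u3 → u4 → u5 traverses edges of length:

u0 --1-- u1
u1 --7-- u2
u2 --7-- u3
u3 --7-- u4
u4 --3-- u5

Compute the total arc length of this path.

Arc length = 1 + 7 + 7 + 7 + 3 = 25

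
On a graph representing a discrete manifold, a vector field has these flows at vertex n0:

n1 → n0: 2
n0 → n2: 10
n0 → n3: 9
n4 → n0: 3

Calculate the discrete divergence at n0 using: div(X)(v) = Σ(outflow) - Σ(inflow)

Divergence = sum of outgoing flows = (-2) + 10 + 9 + (-3) = 14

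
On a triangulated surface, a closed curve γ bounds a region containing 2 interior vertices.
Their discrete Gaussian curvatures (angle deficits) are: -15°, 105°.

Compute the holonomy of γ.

Holonomy = total enclosed curvature = (-15°) + 105° = 90°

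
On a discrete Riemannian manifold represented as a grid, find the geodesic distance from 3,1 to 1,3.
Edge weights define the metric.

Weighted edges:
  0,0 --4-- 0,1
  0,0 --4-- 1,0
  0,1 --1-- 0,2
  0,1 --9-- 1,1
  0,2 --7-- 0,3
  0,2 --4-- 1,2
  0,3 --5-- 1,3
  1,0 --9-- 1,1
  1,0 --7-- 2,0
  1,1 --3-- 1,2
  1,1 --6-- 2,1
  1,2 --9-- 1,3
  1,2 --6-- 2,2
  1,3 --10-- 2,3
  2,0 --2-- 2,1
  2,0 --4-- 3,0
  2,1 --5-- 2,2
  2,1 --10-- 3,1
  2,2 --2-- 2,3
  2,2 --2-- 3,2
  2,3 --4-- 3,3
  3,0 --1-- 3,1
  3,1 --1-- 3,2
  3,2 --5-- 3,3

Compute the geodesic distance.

Shortest path: 3,1 → 3,2 → 2,2 → 2,3 → 1,3, total weight = 15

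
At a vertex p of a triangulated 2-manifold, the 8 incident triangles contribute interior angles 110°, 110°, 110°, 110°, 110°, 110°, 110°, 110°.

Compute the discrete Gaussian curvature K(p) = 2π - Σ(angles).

Sum of angles = 880°. K = 360° - 880° = -520° = -26π/9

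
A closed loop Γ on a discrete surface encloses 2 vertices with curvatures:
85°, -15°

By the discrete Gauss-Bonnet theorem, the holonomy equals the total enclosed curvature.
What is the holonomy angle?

Holonomy = total enclosed curvature = 85° + (-15°) = 70°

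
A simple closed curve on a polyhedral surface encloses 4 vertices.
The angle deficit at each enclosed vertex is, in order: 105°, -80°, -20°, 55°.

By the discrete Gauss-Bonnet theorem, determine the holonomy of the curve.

Holonomy = total enclosed curvature = 105° + (-80°) + (-20°) + 55° = 60°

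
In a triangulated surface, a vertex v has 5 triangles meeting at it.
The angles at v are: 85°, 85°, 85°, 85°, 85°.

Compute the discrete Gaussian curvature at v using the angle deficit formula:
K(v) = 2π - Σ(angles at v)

Sum of angles = 425°. K = 360° - 425° = -65° = -13π/36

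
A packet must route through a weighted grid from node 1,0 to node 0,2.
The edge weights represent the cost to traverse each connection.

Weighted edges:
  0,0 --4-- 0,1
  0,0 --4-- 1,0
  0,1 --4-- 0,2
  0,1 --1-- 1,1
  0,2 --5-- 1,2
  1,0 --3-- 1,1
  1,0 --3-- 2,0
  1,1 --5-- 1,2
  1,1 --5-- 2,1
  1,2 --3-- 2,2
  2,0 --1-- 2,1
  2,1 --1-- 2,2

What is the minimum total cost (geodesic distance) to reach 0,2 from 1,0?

Shortest path: 1,0 → 1,1 → 0,1 → 0,2, total weight = 8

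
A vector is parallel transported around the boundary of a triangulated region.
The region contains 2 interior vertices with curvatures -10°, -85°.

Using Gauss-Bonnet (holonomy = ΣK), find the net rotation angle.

Holonomy = total enclosed curvature = (-10°) + (-85°) = -95°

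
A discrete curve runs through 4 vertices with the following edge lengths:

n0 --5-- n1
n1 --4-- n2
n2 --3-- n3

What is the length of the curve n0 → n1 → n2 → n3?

Arc length = 5 + 4 + 3 = 12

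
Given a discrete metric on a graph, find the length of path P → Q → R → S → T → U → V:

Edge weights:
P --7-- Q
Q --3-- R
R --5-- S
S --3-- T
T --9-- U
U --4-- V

Arc length = 7 + 3 + 5 + 3 + 9 + 4 = 31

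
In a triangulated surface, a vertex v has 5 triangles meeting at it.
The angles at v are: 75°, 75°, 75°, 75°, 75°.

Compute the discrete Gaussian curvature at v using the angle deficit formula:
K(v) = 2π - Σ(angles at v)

Sum of angles = 375°. K = 360° - 375° = -15°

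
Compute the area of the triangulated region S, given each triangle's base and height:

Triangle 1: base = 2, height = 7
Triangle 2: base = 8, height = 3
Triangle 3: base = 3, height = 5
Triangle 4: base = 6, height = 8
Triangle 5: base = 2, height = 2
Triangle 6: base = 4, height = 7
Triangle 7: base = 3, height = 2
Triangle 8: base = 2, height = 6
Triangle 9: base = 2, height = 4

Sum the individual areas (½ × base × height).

(1/2)×2×7 + (1/2)×8×3 + (1/2)×3×5 + (1/2)×6×8 + (1/2)×2×2 + (1/2)×4×7 + (1/2)×3×2 + (1/2)×2×6 + (1/2)×2×4 = 79.5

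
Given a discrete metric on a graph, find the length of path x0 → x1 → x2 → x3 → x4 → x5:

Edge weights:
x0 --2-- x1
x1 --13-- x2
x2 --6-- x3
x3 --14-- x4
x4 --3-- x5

Arc length = 2 + 13 + 6 + 14 + 3 = 38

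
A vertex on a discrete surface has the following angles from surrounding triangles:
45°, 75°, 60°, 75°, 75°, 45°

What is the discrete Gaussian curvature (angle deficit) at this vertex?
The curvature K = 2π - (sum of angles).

Sum of angles = 375°. K = 360° - 375° = -15° = -π/12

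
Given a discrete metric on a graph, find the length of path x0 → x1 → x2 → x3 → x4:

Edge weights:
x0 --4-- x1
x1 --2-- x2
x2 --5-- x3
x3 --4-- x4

Arc length = 4 + 2 + 5 + 4 = 15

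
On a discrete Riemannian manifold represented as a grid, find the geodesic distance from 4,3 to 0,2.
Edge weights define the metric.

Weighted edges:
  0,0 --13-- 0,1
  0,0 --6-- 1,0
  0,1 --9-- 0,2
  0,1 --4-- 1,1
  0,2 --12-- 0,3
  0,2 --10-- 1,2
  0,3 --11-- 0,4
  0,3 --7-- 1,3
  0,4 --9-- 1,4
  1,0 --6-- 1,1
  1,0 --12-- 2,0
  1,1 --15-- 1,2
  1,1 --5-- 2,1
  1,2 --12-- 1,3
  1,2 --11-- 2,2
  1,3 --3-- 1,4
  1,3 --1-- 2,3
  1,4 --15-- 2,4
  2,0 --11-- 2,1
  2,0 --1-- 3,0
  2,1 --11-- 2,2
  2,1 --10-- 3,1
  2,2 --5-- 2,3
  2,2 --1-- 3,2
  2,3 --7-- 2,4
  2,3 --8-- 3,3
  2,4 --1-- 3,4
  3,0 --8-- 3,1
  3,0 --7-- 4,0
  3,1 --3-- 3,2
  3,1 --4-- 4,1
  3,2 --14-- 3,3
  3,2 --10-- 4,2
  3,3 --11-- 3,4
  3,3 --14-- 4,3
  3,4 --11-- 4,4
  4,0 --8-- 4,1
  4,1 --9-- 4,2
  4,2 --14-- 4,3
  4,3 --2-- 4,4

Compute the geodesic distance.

Shortest path: 4,3 → 4,4 → 3,4 → 2,4 → 2,3 → 1,3 → 0,3 → 0,2, total weight = 41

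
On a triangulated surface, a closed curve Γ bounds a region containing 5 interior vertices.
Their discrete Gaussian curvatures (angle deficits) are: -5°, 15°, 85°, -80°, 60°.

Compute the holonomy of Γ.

Holonomy = total enclosed curvature = (-5°) + 15° + 85° + (-80°) + 60° = 75°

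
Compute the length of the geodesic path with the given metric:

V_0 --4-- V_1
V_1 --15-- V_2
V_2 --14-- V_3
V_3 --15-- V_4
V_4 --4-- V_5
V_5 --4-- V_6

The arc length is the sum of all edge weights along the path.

Arc length = 4 + 15 + 14 + 15 + 4 + 4 = 56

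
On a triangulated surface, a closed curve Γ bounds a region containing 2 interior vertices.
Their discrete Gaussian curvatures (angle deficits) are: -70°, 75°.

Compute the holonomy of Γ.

Holonomy = total enclosed curvature = (-70°) + 75° = 5°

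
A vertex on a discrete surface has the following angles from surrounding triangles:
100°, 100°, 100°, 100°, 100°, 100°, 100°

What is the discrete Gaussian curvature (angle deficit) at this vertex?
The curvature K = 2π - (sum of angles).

Sum of angles = 700°. K = 360° - 700° = -340° = -17π/9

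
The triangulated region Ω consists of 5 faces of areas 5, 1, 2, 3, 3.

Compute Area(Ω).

5 + 1 + 2 + 3 + 3 = 14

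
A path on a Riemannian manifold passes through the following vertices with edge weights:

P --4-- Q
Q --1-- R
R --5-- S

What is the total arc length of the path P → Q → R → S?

Arc length = 4 + 1 + 5 = 10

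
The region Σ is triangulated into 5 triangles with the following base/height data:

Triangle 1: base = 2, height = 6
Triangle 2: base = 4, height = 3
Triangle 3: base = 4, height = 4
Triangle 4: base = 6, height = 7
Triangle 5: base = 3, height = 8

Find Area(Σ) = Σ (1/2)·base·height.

(1/2)×2×6 + (1/2)×4×3 + (1/2)×4×4 + (1/2)×6×7 + (1/2)×3×8 = 53.0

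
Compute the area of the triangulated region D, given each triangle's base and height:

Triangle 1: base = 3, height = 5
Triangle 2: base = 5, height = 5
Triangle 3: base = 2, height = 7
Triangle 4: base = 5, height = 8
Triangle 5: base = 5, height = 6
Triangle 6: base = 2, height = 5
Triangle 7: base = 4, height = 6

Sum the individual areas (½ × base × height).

(1/2)×3×5 + (1/2)×5×5 + (1/2)×2×7 + (1/2)×5×8 + (1/2)×5×6 + (1/2)×2×5 + (1/2)×4×6 = 79.0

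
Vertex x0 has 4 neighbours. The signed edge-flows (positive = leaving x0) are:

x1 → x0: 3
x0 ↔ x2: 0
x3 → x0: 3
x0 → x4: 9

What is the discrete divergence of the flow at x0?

Divergence = sum of outgoing flows = (-3) + 0 + (-3) + 9 = 3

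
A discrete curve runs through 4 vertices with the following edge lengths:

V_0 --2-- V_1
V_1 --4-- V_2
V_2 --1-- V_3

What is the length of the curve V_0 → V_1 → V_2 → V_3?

Arc length = 2 + 4 + 1 = 7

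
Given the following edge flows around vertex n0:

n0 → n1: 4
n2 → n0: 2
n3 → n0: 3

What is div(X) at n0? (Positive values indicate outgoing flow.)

Divergence = sum of outgoing flows = 4 + (-2) + (-3) = -1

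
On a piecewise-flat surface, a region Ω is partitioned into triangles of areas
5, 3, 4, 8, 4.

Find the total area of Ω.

5 + 3 + 4 + 8 + 4 = 24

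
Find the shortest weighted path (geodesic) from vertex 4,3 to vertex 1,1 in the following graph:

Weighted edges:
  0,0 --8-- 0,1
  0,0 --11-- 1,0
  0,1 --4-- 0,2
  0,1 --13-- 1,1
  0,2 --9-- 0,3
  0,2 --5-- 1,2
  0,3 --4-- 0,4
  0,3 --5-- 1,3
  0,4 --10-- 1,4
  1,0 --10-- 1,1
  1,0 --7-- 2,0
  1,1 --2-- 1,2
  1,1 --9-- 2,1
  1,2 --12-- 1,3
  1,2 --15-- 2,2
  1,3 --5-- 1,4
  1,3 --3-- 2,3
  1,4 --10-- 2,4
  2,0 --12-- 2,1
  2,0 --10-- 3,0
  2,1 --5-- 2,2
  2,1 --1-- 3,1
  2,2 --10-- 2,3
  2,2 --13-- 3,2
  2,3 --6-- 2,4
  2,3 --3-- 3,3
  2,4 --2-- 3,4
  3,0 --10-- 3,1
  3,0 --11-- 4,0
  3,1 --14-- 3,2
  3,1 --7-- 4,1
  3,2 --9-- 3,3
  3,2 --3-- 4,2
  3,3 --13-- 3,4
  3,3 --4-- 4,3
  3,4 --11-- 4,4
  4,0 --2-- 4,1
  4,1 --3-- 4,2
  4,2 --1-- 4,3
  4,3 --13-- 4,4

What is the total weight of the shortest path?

Shortest path: 4,3 → 4,2 → 4,1 → 3,1 → 2,1 → 1,1, total weight = 21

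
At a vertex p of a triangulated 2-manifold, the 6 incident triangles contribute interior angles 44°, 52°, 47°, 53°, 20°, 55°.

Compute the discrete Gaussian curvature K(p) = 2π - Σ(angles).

Sum of angles = 271°. K = 360° - 271° = 89° = 89π/180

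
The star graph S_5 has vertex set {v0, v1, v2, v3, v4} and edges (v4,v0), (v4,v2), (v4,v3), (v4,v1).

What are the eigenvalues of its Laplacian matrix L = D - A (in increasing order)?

The star S_5 is the complete bipartite graph K_{1,4} (one hub of degree 4, 4 leaves of degree 1). The Laplacian spectrum of K_{p,q} is 0, p (multiplicity q−1), q (multiplicity p−1), p+q. With p = 1, q = 4: 0 once, 1 with multiplicity 3, and 5 once. (Check: trace L = sum of degrees = 8 = 3·1 + 5.)
Laplacian eigenvalues (increasing order): [0.0, 1.0, 1.0, 1.0, 5.0]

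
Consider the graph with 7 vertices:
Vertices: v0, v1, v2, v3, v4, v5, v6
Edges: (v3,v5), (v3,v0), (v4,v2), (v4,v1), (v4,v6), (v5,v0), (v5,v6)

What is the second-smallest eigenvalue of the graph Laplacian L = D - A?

Degrees: deg(v0) = 2, deg(v1) = 1, deg(v2) = 1, deg(v3) = 2, deg(v4) = 3, deg(v5) = 3, deg(v6) = 2.
L = D − A with rows/columns ordered (v0, v1, v2, v3, v4, v5, v6):
  [ 2,  0,  0, -1,  0, -1,  0]
  [ 0,  1,  0,  0, -1,  0,  0]
  [ 0,  0,  1,  0, -1,  0,  0]
  [-1,  0,  0,  2,  0, -1,  0]
  [ 0, -1, -1,  0,  3,  0, -1]
  [-1,  0,  0, -1,  0,  3, -1]
  [ 0,  0,  0,  0, -1, -1,  2]
Characteristic polynomial: det(λI − L) = λ(λ² − 4λ + 1)(λ − 1)(λ² − 6λ + 7)(λ − 3).
Roots: λ = 0; (λ² − 4λ + 1) = 0 ⇒ λ = 2 ± √3 ≈ 0.2679, 3.7321; (λ − 1) = 0 ⇒ λ = 1; (λ² − 6λ + 7) = 0 ⇒ λ = 3 ± √2 ≈ 1.5858, 4.4142; (λ − 3) = 0 ⇒ λ = 3.
(Check: the roots sum (with multiplicity) to 14, matching trace L = Σdeg = 2·7 = 14.)
Laplacian eigenvalues: [0.0, 0.2679, 1.0, 1.5858, 3.0, 3.7321, 4.4142]. Algebraic connectivity (smallest non-zero eigenvalue) = 0.2679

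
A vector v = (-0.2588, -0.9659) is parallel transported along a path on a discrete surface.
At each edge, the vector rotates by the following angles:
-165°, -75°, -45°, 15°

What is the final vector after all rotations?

Total rotation: (-165°) + (-75°) + (-45°) + 15° = -270° ≡ 90° (mod 360°). Final vector: (0.9659, -0.2588)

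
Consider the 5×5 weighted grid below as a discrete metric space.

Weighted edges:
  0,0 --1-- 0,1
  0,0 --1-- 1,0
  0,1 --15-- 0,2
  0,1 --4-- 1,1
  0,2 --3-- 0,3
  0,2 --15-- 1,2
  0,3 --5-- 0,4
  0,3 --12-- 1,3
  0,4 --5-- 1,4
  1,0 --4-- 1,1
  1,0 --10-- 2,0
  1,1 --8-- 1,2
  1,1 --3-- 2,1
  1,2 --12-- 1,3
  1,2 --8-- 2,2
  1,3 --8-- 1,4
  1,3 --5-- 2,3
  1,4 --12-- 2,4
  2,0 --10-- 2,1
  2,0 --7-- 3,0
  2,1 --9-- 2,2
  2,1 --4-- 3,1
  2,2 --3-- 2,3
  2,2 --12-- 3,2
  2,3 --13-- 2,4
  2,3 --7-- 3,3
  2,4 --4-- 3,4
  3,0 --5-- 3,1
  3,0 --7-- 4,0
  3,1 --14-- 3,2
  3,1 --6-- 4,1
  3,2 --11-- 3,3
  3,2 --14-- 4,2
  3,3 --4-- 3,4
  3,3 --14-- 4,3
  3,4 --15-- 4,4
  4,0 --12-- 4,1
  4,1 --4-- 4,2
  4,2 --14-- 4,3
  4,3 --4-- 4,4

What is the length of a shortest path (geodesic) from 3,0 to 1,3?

Shortest path: 3,0 → 3,1 → 2,1 → 2,2 → 2,3 → 1,3, total weight = 26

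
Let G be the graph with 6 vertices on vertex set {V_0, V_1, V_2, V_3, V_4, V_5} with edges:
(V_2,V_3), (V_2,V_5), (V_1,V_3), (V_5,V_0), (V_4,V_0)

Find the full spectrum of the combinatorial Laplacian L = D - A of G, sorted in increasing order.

Degrees: deg(V_0) = 2, deg(V_1) = 1, deg(V_2) = 2, deg(V_3) = 2, deg(V_4) = 1, deg(V_5) = 2.
L = D − A with rows/columns ordered (V_0, V_1, V_2, V_3, V_4, V_5):
  [ 2,  0,  0,  0, -1, -1]
  [ 0,  1,  0, -1,  0,  0]
  [ 0,  0,  2, -1,  0, -1]
  [ 0, -1, -1,  2,  0,  0]
  [-1,  0,  0,  0,  1,  0]
  [-1,  0, -1,  0,  0,  2]
Characteristic polynomial: det(λI − L) = λ(λ² − 4λ + 1)(λ − 1)(λ − 2)(λ − 3).
Roots: λ = 0; (λ² − 4λ + 1) = 0 ⇒ λ = 2 ± √3 ≈ 0.2679, 3.7321; (λ − 1) = 0 ⇒ λ = 1; (λ − 2) = 0 ⇒ λ = 2; (λ − 3) = 0 ⇒ λ = 3.
(Check: the roots sum (with multiplicity) to 10, matching trace L = Σdeg = 2·5 = 10.)
Laplacian eigenvalues (increasing order): [0.0, 0.2679, 1.0, 2.0, 3.0, 3.7321]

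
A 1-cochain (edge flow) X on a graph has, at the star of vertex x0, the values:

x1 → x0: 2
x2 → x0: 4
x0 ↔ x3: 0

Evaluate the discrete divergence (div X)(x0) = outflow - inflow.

Divergence = sum of outgoing flows = (-2) + (-4) + 0 = -6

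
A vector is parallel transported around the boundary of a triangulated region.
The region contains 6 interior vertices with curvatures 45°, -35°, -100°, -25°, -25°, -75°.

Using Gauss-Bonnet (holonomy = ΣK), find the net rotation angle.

Holonomy = total enclosed curvature = 45° + (-35°) + (-100°) + (-25°) + (-25°) + (-75°) = -215°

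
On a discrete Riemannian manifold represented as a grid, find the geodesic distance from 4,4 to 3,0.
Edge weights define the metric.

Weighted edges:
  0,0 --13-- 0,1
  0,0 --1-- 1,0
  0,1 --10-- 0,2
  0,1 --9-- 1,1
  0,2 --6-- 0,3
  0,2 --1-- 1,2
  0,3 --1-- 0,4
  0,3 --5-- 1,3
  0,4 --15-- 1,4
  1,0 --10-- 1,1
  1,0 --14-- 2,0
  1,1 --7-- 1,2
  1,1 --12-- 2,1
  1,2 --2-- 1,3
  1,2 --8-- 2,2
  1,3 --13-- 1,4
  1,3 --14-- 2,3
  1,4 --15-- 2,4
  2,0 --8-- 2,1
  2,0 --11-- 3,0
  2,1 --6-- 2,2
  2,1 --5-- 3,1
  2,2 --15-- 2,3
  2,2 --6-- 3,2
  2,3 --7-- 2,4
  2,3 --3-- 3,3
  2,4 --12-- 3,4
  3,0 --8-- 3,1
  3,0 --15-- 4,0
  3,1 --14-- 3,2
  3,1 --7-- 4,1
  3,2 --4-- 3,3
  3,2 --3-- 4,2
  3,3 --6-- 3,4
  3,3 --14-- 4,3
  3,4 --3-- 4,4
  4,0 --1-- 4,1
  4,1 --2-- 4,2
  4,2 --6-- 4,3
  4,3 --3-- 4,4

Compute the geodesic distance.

Shortest path: 4,4 → 4,3 → 4,2 → 4,1 → 3,1 → 3,0, total weight = 26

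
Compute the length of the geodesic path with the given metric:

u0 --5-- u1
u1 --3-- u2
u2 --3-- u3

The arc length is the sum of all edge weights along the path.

Arc length = 5 + 3 + 3 = 11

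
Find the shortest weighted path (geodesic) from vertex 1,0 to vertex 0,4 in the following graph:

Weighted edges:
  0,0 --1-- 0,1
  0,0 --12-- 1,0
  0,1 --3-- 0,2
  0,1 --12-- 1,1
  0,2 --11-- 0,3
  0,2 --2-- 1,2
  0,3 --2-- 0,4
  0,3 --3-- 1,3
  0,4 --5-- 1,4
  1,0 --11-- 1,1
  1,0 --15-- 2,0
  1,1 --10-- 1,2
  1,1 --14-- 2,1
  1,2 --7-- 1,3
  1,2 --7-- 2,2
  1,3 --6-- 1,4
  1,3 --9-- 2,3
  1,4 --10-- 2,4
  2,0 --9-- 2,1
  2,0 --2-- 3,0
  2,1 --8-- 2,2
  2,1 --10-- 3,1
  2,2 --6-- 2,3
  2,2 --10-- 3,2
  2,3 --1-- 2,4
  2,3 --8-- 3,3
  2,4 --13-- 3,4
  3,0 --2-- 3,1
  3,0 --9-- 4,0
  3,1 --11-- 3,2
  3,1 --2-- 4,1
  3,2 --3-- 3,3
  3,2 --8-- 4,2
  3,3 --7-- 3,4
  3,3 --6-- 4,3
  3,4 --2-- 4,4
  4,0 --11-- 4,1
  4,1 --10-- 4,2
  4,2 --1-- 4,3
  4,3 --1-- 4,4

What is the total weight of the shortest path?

Shortest path: 1,0 → 0,0 → 0,1 → 0,2 → 0,3 → 0,4, total weight = 29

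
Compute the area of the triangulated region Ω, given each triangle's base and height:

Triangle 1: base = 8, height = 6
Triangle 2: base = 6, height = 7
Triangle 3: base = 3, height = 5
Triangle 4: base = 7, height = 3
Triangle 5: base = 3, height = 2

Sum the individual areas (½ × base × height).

(1/2)×8×6 + (1/2)×6×7 + (1/2)×3×5 + (1/2)×7×3 + (1/2)×3×2 = 66.0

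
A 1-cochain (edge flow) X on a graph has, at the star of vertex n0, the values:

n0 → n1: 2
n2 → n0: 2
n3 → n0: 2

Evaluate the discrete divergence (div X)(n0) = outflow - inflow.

Divergence = sum of outgoing flows = 2 + (-2) + (-2) = -2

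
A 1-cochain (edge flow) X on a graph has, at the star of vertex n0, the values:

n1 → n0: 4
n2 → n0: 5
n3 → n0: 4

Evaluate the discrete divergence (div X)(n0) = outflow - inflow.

Divergence = sum of outgoing flows = (-4) + (-5) + (-4) = -13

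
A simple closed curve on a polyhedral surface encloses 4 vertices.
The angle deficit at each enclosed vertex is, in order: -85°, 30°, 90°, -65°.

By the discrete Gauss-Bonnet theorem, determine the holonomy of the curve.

Holonomy = total enclosed curvature = (-85°) + 30° + 90° + (-65°) = -30°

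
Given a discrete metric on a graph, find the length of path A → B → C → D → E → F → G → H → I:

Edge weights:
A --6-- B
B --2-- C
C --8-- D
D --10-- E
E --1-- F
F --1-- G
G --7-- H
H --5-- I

Arc length = 6 + 2 + 8 + 10 + 1 + 1 + 7 + 5 = 40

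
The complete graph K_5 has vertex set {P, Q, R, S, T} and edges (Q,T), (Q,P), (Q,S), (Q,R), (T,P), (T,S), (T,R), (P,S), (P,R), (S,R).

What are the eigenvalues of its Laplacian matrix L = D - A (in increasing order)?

For the complete graph K_n, L = nI − J (J = all-ones matrix). J has eigenvalues n (once, eigenvector 𝟙) and 0 (multiplicity n−1), so L has eigenvalues 0 (once) and n (multiplicity n−1). Here n = 5: eigenvalue 0 once and 5 with multiplicity 4.
Laplacian eigenvalues (increasing order): [0.0, 5.0, 5.0, 5.0, 5.0]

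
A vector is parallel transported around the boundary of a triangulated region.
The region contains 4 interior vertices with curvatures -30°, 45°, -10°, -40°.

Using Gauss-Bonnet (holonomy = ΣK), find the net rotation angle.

Holonomy = total enclosed curvature = (-30°) + 45° + (-10°) + (-40°) = -35°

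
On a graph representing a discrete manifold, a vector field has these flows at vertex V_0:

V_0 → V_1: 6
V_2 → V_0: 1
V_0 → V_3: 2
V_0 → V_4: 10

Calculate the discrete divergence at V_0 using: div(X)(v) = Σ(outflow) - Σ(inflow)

Divergence = sum of outgoing flows = 6 + (-1) + 2 + 10 = 17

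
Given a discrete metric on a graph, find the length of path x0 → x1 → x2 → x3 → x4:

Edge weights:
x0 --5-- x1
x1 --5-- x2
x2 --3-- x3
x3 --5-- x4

Arc length = 5 + 5 + 3 + 5 = 18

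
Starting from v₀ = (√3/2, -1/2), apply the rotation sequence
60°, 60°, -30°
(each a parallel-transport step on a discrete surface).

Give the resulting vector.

Total rotation: 60° + 60° + (-30°) = 90°. Final vector: (0.5000, 0.8660)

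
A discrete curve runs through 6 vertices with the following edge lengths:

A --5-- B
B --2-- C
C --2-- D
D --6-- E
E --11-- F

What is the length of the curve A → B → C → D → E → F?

Arc length = 5 + 2 + 2 + 6 + 11 = 26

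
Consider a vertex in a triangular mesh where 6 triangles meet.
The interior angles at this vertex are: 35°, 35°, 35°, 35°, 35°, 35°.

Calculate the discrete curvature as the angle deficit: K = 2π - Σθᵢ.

Sum of angles = 210°. K = 360° - 210° = 150° = 5π/6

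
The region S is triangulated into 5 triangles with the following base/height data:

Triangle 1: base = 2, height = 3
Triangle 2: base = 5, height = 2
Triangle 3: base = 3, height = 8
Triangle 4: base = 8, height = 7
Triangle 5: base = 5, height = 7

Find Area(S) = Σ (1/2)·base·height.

(1/2)×2×3 + (1/2)×5×2 + (1/2)×3×8 + (1/2)×8×7 + (1/2)×5×7 = 65.5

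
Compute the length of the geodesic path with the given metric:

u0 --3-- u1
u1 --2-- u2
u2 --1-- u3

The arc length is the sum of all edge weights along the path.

Arc length = 3 + 2 + 1 = 6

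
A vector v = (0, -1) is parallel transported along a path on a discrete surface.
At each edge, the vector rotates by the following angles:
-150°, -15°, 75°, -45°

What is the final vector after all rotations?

Total rotation: (-150°) + (-15°) + 75° + (-45°) = -135°. Final vector: (-0.7071, 0.7071)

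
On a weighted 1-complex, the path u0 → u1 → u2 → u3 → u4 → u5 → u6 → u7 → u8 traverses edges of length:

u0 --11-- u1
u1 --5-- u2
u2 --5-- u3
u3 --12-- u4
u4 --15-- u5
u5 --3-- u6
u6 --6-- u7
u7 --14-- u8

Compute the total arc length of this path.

Arc length = 11 + 5 + 5 + 12 + 15 + 3 + 6 + 14 = 71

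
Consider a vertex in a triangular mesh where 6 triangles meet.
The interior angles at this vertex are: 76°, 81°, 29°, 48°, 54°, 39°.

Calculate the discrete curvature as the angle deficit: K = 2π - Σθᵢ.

Sum of angles = 327°. K = 360° - 327° = 33° = 11π/60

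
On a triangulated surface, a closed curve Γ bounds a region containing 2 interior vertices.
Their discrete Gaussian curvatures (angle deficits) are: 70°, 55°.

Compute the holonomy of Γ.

Holonomy = total enclosed curvature = 70° + 55° = 125°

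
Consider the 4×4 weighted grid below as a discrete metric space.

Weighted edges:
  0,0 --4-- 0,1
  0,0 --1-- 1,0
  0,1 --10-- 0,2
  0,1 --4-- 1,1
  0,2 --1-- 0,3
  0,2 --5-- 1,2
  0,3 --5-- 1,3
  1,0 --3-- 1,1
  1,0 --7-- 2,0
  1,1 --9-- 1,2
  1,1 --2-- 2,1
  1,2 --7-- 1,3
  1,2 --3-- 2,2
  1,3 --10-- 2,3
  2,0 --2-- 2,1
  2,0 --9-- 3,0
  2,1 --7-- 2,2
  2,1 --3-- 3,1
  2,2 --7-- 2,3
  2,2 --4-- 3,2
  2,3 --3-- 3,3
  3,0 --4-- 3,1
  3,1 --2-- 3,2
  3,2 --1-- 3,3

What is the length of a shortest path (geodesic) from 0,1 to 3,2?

Shortest path: 0,1 → 1,1 → 2,1 → 3,1 → 3,2, total weight = 11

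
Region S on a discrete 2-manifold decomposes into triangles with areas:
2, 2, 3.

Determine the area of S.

2 + 2 + 3 = 7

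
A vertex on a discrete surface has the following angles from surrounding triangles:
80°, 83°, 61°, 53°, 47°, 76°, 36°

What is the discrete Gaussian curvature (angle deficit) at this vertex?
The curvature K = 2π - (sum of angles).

Sum of angles = 436°. K = 360° - 436° = -76° = -19π/45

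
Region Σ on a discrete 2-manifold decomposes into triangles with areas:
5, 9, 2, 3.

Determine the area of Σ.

5 + 9 + 2 + 3 = 19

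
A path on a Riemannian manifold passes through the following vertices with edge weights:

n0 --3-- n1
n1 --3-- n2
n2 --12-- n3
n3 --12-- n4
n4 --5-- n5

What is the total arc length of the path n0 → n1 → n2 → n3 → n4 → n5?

Arc length = 3 + 3 + 12 + 12 + 5 = 35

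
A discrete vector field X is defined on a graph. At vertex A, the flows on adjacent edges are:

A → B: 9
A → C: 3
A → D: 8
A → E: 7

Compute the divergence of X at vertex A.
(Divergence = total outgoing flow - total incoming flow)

Divergence = sum of outgoing flows = 9 + 3 + 8 + 7 = 27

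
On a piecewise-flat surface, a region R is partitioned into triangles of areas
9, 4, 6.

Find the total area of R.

9 + 4 + 6 = 19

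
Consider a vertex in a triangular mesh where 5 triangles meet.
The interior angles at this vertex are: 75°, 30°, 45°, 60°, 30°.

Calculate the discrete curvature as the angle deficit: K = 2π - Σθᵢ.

Sum of angles = 240°. K = 360° - 240° = 120°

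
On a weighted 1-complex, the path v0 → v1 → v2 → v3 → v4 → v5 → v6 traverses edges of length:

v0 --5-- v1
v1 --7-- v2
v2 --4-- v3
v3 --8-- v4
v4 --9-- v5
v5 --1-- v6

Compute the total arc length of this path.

Arc length = 5 + 7 + 4 + 8 + 9 + 1 = 34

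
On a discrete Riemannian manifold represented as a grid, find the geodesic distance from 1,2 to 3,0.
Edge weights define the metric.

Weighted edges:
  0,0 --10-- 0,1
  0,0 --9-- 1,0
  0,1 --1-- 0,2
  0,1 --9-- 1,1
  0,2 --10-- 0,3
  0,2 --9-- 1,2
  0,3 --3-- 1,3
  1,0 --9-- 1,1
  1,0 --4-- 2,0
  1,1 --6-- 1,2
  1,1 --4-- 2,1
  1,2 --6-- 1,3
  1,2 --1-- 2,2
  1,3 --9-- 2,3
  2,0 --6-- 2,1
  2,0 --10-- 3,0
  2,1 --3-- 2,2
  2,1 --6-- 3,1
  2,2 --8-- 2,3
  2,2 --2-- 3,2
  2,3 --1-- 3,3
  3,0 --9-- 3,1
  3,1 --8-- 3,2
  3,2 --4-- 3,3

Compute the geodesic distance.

Shortest path: 1,2 → 2,2 → 2,1 → 3,1 → 3,0, total weight = 19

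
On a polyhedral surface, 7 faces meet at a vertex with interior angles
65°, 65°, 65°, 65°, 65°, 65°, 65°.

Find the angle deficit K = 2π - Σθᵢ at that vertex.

Sum of angles = 455°. K = 360° - 455° = -95° = -19π/36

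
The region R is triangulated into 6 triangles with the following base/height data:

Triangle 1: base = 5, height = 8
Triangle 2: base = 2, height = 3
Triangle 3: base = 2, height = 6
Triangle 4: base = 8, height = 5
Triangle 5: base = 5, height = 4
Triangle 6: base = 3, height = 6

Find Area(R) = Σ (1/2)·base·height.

(1/2)×5×8 + (1/2)×2×3 + (1/2)×2×6 + (1/2)×8×5 + (1/2)×5×4 + (1/2)×3×6 = 68.0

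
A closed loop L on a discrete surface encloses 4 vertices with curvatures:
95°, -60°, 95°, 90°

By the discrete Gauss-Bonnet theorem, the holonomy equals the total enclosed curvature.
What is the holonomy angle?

Holonomy = total enclosed curvature = 95° + (-60°) + 95° + 90° = 220°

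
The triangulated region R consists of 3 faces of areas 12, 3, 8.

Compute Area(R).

12 + 3 + 8 = 23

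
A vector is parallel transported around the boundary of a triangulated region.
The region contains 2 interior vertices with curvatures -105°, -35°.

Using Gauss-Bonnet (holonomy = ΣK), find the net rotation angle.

Holonomy = total enclosed curvature = (-105°) + (-35°) = -140°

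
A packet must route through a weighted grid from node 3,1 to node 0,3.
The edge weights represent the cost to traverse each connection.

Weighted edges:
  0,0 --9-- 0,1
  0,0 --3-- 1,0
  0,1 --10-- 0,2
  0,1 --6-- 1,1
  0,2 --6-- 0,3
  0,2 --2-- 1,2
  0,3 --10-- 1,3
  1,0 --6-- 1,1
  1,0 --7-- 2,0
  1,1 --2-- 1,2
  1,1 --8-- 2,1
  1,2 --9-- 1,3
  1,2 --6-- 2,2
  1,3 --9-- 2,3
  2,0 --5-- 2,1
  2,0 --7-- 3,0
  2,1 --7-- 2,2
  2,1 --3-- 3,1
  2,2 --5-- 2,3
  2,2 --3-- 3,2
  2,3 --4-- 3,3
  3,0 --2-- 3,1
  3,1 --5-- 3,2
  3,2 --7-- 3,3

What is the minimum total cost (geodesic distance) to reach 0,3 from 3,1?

Shortest path: 3,1 → 2,1 → 1,1 → 1,2 → 0,2 → 0,3, total weight = 21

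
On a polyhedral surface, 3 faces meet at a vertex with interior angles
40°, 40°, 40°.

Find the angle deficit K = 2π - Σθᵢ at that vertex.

Sum of angles = 120°. K = 360° - 120° = 240°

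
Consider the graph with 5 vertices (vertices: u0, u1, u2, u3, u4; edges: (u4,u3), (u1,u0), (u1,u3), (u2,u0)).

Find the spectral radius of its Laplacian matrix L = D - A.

Degrees: deg(u0) = 2, deg(u1) = 2, deg(u2) = 1, deg(u3) = 2, deg(u4) = 1.
L = D − A with rows/columns ordered (u0, u1, u2, u3, u4):
  [ 2, -1, -1,  0,  0]
  [-1,  2,  0, -1,  0]
  [-1,  0,  1,  0,  0]
  [ 0, -1,  0,  2, -1]
  [ 0,  0,  0, -1,  1]
Characteristic polynomial: det(λI − L) = λ(λ² − 3λ + 1)(λ² − 5λ + 5).
Roots: λ = 0; (λ² − 3λ + 1) = 0 ⇒ λ = (3 ± √5)/2 ≈ 0.382, 2.618; (λ² − 5λ + 5) = 0 ⇒ λ = (5 ± √5)/2 ≈ 1.382, 3.618.
(Check: the roots sum (with multiplicity) to 8, matching trace L = Σdeg = 2·4 = 8.)
Laplacian eigenvalues: [0.0, 0.382, 1.382, 2.618, 3.618]. Largest eigenvalue (spectral radius) = 3.618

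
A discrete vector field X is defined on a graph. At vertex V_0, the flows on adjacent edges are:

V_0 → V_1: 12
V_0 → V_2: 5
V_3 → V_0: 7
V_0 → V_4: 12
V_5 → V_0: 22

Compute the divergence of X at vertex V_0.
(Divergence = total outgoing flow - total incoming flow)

Divergence = sum of outgoing flows = 12 + 5 + (-7) + 12 + (-22) = 0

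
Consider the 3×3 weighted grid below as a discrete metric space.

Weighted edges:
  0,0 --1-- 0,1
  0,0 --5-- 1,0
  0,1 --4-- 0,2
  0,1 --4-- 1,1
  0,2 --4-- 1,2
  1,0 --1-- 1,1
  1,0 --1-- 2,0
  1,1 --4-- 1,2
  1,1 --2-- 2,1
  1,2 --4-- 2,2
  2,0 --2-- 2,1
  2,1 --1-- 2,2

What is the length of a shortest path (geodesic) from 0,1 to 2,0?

Shortest path: 0,1 → 1,1 → 1,0 → 2,0, total weight = 6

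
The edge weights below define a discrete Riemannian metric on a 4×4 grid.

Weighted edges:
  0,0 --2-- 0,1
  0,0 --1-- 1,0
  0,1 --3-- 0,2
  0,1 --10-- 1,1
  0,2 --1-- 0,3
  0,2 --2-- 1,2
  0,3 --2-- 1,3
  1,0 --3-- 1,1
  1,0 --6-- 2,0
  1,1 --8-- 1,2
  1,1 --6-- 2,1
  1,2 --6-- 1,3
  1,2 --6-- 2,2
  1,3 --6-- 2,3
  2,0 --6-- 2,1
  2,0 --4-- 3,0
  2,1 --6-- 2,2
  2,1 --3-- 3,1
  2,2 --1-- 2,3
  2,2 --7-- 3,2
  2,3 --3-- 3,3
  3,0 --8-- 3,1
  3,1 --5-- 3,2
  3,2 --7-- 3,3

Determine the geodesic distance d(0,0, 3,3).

Shortest path: 0,0 → 0,1 → 0,2 → 0,3 → 1,3 → 2,3 → 3,3, total weight = 17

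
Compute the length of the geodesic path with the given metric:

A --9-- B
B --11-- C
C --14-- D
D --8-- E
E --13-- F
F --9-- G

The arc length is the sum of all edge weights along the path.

Arc length = 9 + 11 + 14 + 8 + 13 + 9 = 64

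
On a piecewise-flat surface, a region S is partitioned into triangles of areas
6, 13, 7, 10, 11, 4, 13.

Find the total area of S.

6 + 13 + 7 + 10 + 11 + 4 + 13 = 64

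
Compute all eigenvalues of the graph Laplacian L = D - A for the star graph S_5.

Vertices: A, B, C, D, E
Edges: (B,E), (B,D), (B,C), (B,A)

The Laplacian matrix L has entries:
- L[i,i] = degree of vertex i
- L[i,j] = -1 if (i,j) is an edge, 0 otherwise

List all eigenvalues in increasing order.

The star S_5 is the complete bipartite graph K_{1,4} (one hub of degree 4, 4 leaves of degree 1). The Laplacian spectrum of K_{p,q} is 0, p (multiplicity q−1), q (multiplicity p−1), p+q. With p = 1, q = 4: 0 once, 1 with multiplicity 3, and 5 once. (Check: trace L = sum of degrees = 8 = 3·1 + 5.)
Laplacian eigenvalues (increasing order): [0.0, 1.0, 1.0, 1.0, 5.0]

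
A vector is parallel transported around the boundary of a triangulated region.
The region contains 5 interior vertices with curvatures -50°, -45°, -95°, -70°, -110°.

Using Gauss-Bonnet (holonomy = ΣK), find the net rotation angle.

Holonomy = total enclosed curvature = (-50°) + (-45°) + (-95°) + (-70°) + (-110°) = -370°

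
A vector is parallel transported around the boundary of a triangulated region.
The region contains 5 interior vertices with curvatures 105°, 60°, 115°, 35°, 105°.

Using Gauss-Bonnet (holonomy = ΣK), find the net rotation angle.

Holonomy = total enclosed curvature = 105° + 60° + 115° + 35° + 105° = 420°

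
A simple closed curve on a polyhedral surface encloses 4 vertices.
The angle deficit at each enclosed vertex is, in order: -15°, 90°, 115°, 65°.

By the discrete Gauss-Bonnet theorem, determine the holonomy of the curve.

Holonomy = total enclosed curvature = (-15°) + 90° + 115° + 65° = 255°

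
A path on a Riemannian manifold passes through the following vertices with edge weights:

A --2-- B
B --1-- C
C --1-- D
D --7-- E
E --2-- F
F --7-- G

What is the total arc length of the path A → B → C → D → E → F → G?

Arc length = 2 + 1 + 1 + 7 + 2 + 7 = 20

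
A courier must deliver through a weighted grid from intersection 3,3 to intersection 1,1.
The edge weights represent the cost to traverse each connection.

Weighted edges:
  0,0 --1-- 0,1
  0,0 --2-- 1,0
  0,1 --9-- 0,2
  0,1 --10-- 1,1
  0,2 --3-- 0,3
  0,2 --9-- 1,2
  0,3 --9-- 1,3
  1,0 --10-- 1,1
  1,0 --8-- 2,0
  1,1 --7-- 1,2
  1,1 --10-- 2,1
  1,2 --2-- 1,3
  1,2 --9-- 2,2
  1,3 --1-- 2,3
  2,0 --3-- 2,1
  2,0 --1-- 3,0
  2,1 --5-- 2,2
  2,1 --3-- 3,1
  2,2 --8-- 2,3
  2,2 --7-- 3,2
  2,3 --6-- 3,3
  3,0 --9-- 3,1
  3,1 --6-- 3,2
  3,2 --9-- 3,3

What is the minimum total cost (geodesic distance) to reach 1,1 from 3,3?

Shortest path: 3,3 → 2,3 → 1,3 → 1,2 → 1,1, total weight = 16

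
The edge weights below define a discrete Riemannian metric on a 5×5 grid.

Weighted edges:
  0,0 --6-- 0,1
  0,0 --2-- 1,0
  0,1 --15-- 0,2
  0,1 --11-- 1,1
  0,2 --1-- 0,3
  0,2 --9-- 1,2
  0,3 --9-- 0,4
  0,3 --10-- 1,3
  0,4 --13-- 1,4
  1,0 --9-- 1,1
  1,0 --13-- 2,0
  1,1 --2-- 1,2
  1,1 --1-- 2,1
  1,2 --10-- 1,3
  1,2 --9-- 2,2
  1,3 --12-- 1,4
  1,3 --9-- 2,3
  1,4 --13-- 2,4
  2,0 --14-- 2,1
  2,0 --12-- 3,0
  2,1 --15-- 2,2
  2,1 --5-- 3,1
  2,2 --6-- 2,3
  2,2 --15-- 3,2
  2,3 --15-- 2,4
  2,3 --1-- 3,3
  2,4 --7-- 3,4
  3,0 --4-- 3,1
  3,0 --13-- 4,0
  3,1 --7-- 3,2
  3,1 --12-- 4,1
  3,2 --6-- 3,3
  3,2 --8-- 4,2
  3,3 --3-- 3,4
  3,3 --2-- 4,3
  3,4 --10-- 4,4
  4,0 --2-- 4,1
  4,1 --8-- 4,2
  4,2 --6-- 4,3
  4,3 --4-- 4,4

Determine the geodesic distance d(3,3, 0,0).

Shortest path: 3,3 → 2,3 → 2,2 → 1,2 → 1,1 → 1,0 → 0,0, total weight = 29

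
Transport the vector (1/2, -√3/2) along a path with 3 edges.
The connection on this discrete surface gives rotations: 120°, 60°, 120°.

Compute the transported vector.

Total rotation: 120° + 60° + 120° = 300° ≡ -60° (mod 360°). Final vector: (-0.5000, -0.8660)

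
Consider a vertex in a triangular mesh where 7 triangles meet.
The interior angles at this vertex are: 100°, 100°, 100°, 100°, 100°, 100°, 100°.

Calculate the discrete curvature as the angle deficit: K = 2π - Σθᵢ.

Sum of angles = 700°. K = 360° - 700° = -340° = -17π/9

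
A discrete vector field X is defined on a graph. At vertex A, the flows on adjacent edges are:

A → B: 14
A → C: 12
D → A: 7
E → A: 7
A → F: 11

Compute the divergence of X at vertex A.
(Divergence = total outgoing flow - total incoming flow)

Divergence = sum of outgoing flows = 14 + 12 + (-7) + (-7) + 11 = 23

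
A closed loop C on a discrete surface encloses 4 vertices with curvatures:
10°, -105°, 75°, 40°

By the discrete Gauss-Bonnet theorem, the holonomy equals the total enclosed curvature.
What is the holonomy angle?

Holonomy = total enclosed curvature = 10° + (-105°) + 75° + 40° = 20°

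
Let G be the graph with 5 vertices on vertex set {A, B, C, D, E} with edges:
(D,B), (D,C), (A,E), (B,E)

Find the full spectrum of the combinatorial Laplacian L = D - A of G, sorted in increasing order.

Degrees: deg(A) = 1, deg(B) = 2, deg(C) = 1, deg(D) = 2, deg(E) = 2.
L = D − A with rows/columns ordered (A, B, C, D, E):
  [ 1,  0,  0,  0, -1]
  [ 0,  2,  0, -1, -1]
  [ 0,  0,  1, -1,  0]
  [ 0, -1, -1,  2,  0]
  [-1, -1,  0,  0,  2]
Characteristic polynomial: det(λI − L) = λ(λ² − 3λ + 1)(λ² − 5λ + 5).
Roots: λ = 0; (λ² − 3λ + 1) = 0 ⇒ λ = (3 ± √5)/2 ≈ 0.382, 2.618; (λ² − 5λ + 5) = 0 ⇒ λ = (5 ± √5)/2 ≈ 1.382, 3.618.
(Check: the roots sum (with multiplicity) to 8, matching trace L = Σdeg = 2·4 = 8.)
Laplacian eigenvalues (increasing order): [0.0, 0.382, 1.382, 2.618, 3.618]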